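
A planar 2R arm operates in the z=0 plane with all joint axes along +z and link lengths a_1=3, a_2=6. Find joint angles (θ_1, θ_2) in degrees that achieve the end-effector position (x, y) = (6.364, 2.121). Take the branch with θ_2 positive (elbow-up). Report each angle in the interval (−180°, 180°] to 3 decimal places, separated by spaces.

cos θ_2 = (44.9991−3²−6²)/(2·3·6) = -0.0000; θ_2 = 90.0014° (elbow-up)
β = atan2(2.1210,6.3640) = 18.4322°; ψ = atan2(6.0000,2.9999) = 63.4360°
θ_1 = β − ψ = -45.0038°

-45.004 90.001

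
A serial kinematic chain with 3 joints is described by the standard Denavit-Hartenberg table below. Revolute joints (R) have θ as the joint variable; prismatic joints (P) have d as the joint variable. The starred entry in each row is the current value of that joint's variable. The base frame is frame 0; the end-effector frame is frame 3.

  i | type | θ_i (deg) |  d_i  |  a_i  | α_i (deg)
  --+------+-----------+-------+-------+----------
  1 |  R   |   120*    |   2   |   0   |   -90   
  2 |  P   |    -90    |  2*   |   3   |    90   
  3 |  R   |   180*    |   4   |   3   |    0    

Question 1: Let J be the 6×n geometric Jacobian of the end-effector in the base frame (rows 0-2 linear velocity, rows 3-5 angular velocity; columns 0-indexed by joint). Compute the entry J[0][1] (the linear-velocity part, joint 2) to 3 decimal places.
-0.866

prismatic axis z_1 = (-0.8660,-0.5000,0.0000)
J_v[:, 1] = z_1; J_ω[:, 1] = (0,0,0)
entry J[0][1] = -0.8660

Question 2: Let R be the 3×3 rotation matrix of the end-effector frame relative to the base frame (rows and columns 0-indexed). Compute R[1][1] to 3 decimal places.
0.500

End-effector y-axis (col 1 of R) = (0.8660,0.5000,-0.0000)
R[1][1] = 0.5000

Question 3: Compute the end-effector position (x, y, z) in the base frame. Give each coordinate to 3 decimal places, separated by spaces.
after link 1: o_1 = (0.0000, 0.0000, 2.0000)
after link 2: o_2 = (-1.7321, -1.0000, 5.0000)
after link 3: o_3 = (0.2679, -4.4641, 2.0000)

0.268 -4.464 2.000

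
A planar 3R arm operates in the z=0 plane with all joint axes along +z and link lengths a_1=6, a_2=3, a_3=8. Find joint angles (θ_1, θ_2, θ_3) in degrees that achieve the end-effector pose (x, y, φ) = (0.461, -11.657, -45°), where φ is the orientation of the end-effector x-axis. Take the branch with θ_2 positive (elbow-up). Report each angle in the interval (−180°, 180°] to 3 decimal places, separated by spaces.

-149.998 60.002 44.996

wrist centre = target − a_3·(cos φ, sin φ) = (-5.1959, -6.0001)
cos θ_2 = (62.9987−6²−3²)/(2·6·3) = 0.5000; θ_2 = 60.0025° (elbow-up)
β = atan2(-6.0001,-5.1959) = -130.8911°; ψ = atan2(2.5981,7.4999) = 19.1073°
θ_1 = β − ψ = -149.9984°
θ_3 = φ − θ_1 − θ_2 = 44.9959° (wrapped to (-180°,180°])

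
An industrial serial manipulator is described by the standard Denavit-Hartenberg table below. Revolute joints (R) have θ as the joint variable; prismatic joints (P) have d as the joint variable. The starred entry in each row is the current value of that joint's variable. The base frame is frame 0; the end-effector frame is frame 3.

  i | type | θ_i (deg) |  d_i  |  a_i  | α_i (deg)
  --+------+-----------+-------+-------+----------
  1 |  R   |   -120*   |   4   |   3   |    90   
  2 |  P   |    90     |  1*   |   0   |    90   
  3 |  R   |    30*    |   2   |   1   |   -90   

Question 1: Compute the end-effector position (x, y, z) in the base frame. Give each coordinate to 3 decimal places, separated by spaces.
after link 1: o_1 = (-1.5000, -2.5981, 4.0000)
after link 2: o_2 = (-2.3660, -2.0981, 4.0000)
after link 3: o_3 = (-3.7990, -3.5801, 4.8660)

-3.799 -3.580 4.866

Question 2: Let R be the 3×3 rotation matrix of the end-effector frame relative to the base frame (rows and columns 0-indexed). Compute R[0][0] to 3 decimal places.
End-effector x-axis (col 0 of R) = (-0.4330,0.2500,0.8660)
R[0][0] = -0.4330

-0.433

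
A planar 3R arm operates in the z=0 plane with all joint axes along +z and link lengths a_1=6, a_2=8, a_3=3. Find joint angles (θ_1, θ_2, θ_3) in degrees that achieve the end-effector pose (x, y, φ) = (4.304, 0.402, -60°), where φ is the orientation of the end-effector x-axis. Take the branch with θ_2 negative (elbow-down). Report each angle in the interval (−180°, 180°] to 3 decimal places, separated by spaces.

wrist centre = target − a_3·(cos φ, sin φ) = (2.8040, 3.0001)
cos θ_2 = (16.8629−6²−8²)/(2·6·8) = -0.8660; θ_2 = -149.9984° (elbow-down)
β = atan2(3.0001,2.8040) = 46.9349°; ψ = atan2(-4.0002,-0.9281) = -103.0622°
θ_1 = β − ψ = 149.9971°
θ_3 = φ − θ_1 − θ_2 = -59.9987° (wrapped to (-180°,180°])

149.997 -149.998 -59.999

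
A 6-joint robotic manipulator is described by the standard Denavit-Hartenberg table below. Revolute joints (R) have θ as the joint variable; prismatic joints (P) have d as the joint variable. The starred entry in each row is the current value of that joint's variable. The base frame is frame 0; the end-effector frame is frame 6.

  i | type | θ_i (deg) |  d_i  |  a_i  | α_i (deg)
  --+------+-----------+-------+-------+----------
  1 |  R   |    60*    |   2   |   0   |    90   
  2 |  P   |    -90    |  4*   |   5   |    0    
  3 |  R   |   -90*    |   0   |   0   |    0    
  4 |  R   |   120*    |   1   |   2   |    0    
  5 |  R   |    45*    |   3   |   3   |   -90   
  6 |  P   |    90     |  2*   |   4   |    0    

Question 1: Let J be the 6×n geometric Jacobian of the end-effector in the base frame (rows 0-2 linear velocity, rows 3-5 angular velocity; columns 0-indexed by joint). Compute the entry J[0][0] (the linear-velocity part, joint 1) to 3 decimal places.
-1.824

axis z_0 = ẑ; lever o_n−o_0 = (5.6718,1.8239,-3.5767)
cross product → J_v[:, 0] = (-1.8239,5.6718,0.0000)
J_ω[:, 0] = z_0
entry J[0][0] = -1.8239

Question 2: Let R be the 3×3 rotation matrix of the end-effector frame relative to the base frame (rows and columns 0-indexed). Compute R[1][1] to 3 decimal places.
End-effector y-axis (col 1 of R) = (-0.4830,-0.8365,0.2588)
R[1][1] = -0.8365

-0.837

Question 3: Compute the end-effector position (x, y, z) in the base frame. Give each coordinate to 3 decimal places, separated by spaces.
5.672 1.824 -3.577

after link 1: o_1 = (0.0000, 0.0000, 2.0000)
after link 2: o_2 = (3.4641, -2.0000, -3.0000)
after link 3: o_3 = (3.4641, -2.0000, -3.0000)
after link 4: o_4 = (4.8301, -1.6340, -4.7321)
after link 5: o_5 = (8.8771, -0.6244, -5.5085)
after link 6: o_6 = (5.6718, 1.8239, -3.5767)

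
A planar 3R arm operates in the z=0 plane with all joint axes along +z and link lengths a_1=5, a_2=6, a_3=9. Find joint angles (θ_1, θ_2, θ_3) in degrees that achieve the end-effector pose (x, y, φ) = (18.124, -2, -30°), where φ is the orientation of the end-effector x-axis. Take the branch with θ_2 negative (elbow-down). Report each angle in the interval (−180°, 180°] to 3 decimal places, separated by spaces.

wrist centre = target − a_3·(cos φ, sin φ) = (10.3298, 2.5000)
cos θ_2 = (112.9542−5²−6²)/(2·5·6) = 0.8659; θ_2 = -30.0140° (elbow-down)
β = atan2(2.5000,10.3298) = 13.6051°; ψ = atan2(-3.0013,10.1954) = -16.4031°
θ_1 = β − ψ = 30.0081°
θ_3 = φ − θ_1 − θ_2 = -29.9941° (wrapped to (-180°,180°])

30.008 -30.014 -29.994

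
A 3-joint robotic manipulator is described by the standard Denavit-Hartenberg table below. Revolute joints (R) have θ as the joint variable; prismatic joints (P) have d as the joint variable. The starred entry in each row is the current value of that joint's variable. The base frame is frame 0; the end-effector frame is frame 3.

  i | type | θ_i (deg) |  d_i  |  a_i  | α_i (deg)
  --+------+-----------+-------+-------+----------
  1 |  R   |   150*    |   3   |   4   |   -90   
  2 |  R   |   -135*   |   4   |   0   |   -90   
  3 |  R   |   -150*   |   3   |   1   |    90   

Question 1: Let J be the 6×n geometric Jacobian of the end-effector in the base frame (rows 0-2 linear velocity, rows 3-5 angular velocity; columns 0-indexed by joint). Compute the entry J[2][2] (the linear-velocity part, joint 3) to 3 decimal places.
0.354

axis z_2 = (-0.6124,0.3536,0.7071); lever o_n−o_2 = (-2.6174,0.9338,1.5089)
cross product → J_v[:, 2] = (-0.1268,-0.9268,0.3536)
J_ω[:, 2] = z_2
entry J[2][2] = 0.3536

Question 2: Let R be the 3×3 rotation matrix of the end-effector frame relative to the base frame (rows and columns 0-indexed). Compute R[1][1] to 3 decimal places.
End-effector y-axis (col 1 of R) = (-0.6124,0.3536,0.7071)
R[1][1] = 0.3536

0.354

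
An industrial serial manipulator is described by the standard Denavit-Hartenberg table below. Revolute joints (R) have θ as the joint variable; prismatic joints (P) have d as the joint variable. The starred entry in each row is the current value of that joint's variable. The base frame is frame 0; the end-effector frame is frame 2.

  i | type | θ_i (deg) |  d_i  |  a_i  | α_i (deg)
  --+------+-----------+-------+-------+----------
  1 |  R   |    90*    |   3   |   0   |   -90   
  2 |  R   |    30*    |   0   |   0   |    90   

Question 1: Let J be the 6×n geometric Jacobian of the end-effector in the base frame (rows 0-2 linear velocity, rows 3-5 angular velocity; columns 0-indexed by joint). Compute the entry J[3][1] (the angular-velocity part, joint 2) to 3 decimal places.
-1.000

axis z_1 = (-1.0000,0.0000,0.0000); lever o_n−o_1 = (0.0000,0.0000,0.0000)
cross product → J_v[:, 1] = (0.0000,0.0000,-0.0000)
J_ω[:, 1] = z_1
entry J[3][1] = -1.0000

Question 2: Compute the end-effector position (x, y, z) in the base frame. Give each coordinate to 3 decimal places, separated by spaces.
after link 1: o_1 = (0.0000, 0.0000, 3.0000)
after link 2: o_2 = (0.0000, 0.0000, 3.0000)

0.000 0.000 3.000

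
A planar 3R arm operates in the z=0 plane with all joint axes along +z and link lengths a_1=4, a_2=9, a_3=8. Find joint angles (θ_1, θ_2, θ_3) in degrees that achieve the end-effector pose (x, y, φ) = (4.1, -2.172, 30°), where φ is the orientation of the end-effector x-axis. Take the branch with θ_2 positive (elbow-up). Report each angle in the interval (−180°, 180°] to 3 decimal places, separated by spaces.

135.009 134.995 119.996

wrist centre = target − a_3·(cos φ, sin φ) = (-2.8282, -6.1720)
cos θ_2 = (46.0923−4²−9²)/(2·4·9) = -0.7071; θ_2 = 134.9955° (elbow-up)
β = atan2(-6.1720,-2.8282) = -114.6187°; ψ = atan2(6.3645,-2.3635) = 110.3726°
θ_1 = β − ψ = -224.9913°
θ_3 = φ − θ_1 − θ_2 = 119.9959° (wrapped to (-180°,180°])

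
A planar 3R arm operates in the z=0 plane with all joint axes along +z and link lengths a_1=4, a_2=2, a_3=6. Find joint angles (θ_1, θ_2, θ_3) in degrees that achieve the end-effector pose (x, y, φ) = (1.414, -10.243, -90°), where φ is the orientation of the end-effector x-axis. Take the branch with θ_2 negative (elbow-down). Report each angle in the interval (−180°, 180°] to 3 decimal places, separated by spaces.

-45.006 -89.991 44.997

wrist centre = target − a_3·(cos φ, sin φ) = (1.4140, -4.2430)
cos θ_2 = (20.0024−4²−2²)/(2·4·2) = 0.0002; θ_2 = -89.9912° (elbow-down)
β = atan2(-4.2430,1.4140) = -71.5691°; ψ = atan2(-2.0000,4.0003) = -26.5633°
θ_1 = β − ψ = -45.0058°
θ_3 = φ − θ_1 − θ_2 = 44.9970° (wrapped to (-180°,180°])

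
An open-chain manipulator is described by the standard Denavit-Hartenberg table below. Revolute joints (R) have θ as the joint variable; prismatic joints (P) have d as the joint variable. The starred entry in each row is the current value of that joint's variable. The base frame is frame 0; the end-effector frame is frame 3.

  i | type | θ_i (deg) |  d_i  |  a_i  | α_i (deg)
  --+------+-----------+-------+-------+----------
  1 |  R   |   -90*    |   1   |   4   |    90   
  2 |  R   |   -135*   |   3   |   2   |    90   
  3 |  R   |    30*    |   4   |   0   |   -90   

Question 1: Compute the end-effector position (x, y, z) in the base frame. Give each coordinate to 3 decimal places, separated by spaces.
after link 1: o_1 = (0.0000, -4.0000, 1.0000)
after link 2: o_2 = (-3.0000, -2.5858, -0.4142)
after link 3: o_3 = (-3.0000, 0.2426, 2.4142)

-3.000 0.243 2.414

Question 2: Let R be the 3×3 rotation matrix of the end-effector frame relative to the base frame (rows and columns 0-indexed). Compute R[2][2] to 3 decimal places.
End-effector z-axis (col 2 of R) = (-0.8660,-0.3536,0.3536)
R[2][2] = 0.3536

0.354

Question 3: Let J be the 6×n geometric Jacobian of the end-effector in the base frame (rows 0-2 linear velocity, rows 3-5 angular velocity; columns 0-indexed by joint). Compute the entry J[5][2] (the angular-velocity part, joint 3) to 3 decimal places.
axis z_2 = (-0.0000,0.7071,0.7071); lever o_n−o_2 = (-0.0000,2.8284,2.8284)
cross product → J_v[:, 2] = (0.0000,-0.0000,0.0000)
J_ω[:, 2] = z_2
entry J[5][2] = 0.7071

0.707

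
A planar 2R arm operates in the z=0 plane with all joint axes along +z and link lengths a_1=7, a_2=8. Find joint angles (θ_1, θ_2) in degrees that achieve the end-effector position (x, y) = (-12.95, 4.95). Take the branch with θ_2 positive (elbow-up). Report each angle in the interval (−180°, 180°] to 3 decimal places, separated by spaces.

cos θ_2 = (192.2050−7²−8²)/(2·7·8) = 0.7072; θ_2 = 44.9935° (elbow-up)
β = atan2(4.9500,-12.9500) = 159.0812°; ψ = atan2(5.6562,12.6575) = 24.0783°
θ_1 = β − ψ = 135.0029°

135.003 44.993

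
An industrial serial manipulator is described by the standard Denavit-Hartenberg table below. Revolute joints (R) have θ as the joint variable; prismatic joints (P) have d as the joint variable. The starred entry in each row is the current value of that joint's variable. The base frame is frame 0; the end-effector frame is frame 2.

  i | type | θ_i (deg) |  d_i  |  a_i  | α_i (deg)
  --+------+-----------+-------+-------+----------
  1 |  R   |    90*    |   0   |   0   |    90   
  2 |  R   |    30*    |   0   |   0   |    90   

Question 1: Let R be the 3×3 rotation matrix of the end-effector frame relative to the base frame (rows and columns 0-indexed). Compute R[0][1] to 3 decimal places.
1.000

End-effector y-axis (col 1 of R) = (1.0000,-0.0000,0.0000)
R[0][1] = 1.0000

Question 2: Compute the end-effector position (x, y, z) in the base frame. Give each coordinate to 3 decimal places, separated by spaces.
0.000 0.000 0.000

after link 1: o_1 = (0.0000, 0.0000, 0.0000)
after link 2: o_2 = (0.0000, 0.0000, 0.0000)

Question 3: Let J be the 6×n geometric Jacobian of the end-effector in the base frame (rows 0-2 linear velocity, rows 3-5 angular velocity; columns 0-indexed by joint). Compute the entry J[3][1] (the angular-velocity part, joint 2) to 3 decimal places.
1.000

axis z_1 = (1.0000,-0.0000,0.0000); lever o_n−o_1 = (0.0000,0.0000,0.0000)
cross product → J_v[:, 1] = (-0.0000,0.0000,0.0000)
J_ω[:, 1] = z_1
entry J[3][1] = 1.0000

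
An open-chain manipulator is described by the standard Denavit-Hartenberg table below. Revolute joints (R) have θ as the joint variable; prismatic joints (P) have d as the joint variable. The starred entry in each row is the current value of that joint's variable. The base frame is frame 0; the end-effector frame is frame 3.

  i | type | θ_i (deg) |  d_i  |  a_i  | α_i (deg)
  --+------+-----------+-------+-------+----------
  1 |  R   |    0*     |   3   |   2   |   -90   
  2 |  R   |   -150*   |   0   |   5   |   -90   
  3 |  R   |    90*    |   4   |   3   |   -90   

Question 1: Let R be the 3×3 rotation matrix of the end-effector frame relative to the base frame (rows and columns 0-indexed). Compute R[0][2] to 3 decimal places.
0.866

End-effector z-axis (col 2 of R) = (0.8660,-0.0000,-0.5000)
R[0][2] = 0.8660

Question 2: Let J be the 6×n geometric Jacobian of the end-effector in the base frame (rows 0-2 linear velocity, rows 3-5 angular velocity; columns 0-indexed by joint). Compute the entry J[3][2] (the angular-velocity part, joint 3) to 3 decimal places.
0.500

axis z_2 = (0.5000,0.0000,0.8660); lever o_n−o_2 = (2.0000,-3.0000,3.4641)
cross product → J_v[:, 2] = (2.5981,-0.0000,-1.5000)
J_ω[:, 2] = z_2
entry J[3][2] = 0.5000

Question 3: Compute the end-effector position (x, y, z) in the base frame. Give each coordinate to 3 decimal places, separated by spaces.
-0.330 -3.000 8.964

after link 1: o_1 = (2.0000, 0.0000, 3.0000)
after link 2: o_2 = (-2.3301, -0.0000, 5.5000)
after link 3: o_3 = (-0.3301, -3.0000, 8.9641)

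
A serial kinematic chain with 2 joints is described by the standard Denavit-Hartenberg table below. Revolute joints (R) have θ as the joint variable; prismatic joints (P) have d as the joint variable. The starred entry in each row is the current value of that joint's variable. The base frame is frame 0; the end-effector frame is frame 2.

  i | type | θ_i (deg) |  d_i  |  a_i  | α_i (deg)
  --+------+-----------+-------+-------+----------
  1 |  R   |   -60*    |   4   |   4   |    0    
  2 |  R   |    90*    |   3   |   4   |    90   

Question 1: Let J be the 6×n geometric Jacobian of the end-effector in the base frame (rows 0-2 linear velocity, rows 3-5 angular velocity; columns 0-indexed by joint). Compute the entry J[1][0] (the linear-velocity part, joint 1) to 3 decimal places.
axis z_0 = ẑ; lever o_n−o_0 = (5.4641,-1.4641,7.0000)
cross product → J_v[:, 0] = (1.4641,5.4641,-0.0000)
J_ω[:, 0] = z_0
entry J[1][0] = 5.4641

5.464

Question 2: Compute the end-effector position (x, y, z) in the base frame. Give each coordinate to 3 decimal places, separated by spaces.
5.464 -1.464 7.000

after link 1: o_1 = (2.0000, -3.4641, 4.0000)
after link 2: o_2 = (5.4641, -1.4641, 7.0000)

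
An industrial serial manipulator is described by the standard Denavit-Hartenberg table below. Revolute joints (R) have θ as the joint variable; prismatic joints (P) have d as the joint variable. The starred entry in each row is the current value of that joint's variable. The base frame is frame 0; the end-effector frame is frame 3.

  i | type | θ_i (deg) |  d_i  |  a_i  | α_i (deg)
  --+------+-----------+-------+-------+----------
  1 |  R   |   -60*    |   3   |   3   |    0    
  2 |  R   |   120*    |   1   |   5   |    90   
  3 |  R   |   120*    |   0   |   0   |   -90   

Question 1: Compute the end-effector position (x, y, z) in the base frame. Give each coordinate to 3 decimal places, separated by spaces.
4.000 1.732 4.000

after link 1: o_1 = (1.5000, -2.5981, 3.0000)
after link 2: o_2 = (4.0000, 1.7321, 4.0000)
after link 3: o_3 = (4.0000, 1.7321, 4.0000)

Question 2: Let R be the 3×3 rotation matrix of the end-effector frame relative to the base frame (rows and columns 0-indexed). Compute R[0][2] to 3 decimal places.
End-effector z-axis (col 2 of R) = (-0.4330,-0.7500,-0.5000)
R[0][2] = -0.4330

-0.433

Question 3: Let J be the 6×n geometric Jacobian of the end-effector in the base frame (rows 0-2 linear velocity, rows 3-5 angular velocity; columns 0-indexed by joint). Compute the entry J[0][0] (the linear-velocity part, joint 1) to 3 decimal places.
-1.732

axis z_0 = ẑ; lever o_n−o_0 = (4.0000,1.7321,4.0000)
cross product → J_v[:, 0] = (-1.7321,4.0000,0.0000)
J_ω[:, 0] = z_0
entry J[0][0] = -1.7321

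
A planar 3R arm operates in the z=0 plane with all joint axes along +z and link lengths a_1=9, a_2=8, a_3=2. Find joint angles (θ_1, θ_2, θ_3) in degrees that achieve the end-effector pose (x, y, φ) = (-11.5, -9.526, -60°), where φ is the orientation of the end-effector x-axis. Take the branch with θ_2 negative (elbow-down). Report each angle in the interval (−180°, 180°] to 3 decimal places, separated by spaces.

wrist centre = target − a_3·(cos φ, sin φ) = (-12.5000, -7.7939)
cos θ_2 = (216.9956−9²−8²)/(2·9·8) = 0.5000; θ_2 = -60.0020° (elbow-down)
β = atan2(-7.7939,-12.5000) = -148.0558°; ψ = atan2(-6.9283,12.9998) = -28.0558°
θ_1 = β − ψ = -120.0000°
θ_3 = φ − θ_1 − θ_2 = 120.0020° (wrapped to (-180°,180°])

-120.000 -60.002 120.002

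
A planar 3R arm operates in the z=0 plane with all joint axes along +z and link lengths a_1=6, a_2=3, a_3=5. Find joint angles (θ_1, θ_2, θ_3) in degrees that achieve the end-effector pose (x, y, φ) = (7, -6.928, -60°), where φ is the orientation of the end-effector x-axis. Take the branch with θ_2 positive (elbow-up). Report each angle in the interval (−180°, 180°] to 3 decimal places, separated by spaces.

-59.998 120.002 -120.004

wrist centre = target − a_3·(cos φ, sin φ) = (4.5000, -2.5979)
cos θ_2 = (26.9989−6²−3²)/(2·6·3) = -0.5000; θ_2 = 120.0019° (elbow-up)
β = atan2(-2.5979,4.5000) = -29.9981°; ψ = atan2(2.5980,4.4999) = 30.0000°
θ_1 = β − ψ = -59.9981°
θ_3 = φ − θ_1 − θ_2 = -120.0039° (wrapped to (-180°,180°])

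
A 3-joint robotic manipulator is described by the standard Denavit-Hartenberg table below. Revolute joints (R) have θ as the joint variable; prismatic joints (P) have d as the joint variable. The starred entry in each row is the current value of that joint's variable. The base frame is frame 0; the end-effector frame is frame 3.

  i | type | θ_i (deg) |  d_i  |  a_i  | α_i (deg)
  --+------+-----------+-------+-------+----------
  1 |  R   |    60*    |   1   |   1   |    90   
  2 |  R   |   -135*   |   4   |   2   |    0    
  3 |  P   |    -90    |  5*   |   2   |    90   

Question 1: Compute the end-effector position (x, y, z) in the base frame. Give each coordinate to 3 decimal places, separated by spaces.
6.880 -6.083 1.000

after link 1: o_1 = (0.5000, 0.8660, 1.0000)
after link 2: o_2 = (3.2570, -2.3587, -0.4142)
after link 3: o_3 = (6.8800, -6.0835, 1.0000)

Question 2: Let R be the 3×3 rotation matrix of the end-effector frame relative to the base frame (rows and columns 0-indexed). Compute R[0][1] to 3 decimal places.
End-effector y-axis (col 1 of R) = (0.8660,-0.5000,0.0000)
R[0][1] = 0.8660

0.866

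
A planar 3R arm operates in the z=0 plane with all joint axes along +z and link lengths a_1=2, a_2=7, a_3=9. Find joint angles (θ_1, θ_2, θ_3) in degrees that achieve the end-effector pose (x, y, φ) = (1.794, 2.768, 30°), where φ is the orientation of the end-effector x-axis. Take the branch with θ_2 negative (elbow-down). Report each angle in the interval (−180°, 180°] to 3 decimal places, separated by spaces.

-60.008 -119.994 -149.999

wrist centre = target − a_3·(cos φ, sin φ) = (-6.0002, -1.7320)
cos θ_2 = (39.0026−2²−7²)/(2·2·7) = -0.4999; θ_2 = -119.9939° (elbow-down)
β = atan2(-1.7320,-6.0002) = -163.8989°; ψ = atan2(-6.0625,-1.4994) = -103.8914°
θ_1 = β − ψ = -60.0076°
θ_3 = φ − θ_1 − θ_2 = -149.9985° (wrapped to (-180°,180°])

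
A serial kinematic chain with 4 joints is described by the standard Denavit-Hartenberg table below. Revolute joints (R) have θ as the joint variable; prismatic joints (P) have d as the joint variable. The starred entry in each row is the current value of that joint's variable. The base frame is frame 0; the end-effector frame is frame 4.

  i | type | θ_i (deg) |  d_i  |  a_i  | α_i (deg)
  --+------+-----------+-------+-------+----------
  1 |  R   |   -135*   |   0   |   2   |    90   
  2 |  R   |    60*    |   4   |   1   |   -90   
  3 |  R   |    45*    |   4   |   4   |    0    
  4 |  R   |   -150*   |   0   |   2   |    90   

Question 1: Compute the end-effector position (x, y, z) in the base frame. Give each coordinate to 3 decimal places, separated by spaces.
-2.330 2.059 4.867

after link 1: o_1 = (-1.4142, -1.4142, 0.0000)
after link 2: o_2 = (-4.5962, 1.0607, 0.8660)
after link 3: o_3 = (-1.1467, 0.5101, 5.3155)
after link 4: o_4 = (-2.3297, 2.0592, 4.8672)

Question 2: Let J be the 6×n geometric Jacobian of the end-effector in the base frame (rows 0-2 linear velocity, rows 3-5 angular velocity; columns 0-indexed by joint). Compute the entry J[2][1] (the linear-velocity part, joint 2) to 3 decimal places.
-1.809

axis z_1 = (-0.7071,0.7071,0.0000); lever o_n−o_1 = (-0.9155,3.4734,4.8672)
cross product → J_v[:, 1] = (3.4416,3.4416,-1.8087)
J_ω[:, 1] = z_1
entry J[2][1] = -1.8087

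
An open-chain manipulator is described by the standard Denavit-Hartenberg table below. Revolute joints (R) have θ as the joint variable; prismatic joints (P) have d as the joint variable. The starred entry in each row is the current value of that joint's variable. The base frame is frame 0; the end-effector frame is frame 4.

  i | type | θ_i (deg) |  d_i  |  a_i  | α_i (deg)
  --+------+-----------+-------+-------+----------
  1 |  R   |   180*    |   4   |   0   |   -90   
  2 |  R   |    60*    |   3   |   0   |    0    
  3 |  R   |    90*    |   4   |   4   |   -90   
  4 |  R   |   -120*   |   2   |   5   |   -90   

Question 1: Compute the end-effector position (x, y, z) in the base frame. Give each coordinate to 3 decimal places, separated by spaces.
after link 1: o_1 = (0.0000, 0.0000, 4.0000)
after link 2: o_2 = (-0.0000, -3.0000, 4.0000)
after link 3: o_3 = (3.4641, -7.0000, 2.0000)
after link 4: o_4 = (2.2990, -11.3301, 4.9821)

2.299 -11.330 4.982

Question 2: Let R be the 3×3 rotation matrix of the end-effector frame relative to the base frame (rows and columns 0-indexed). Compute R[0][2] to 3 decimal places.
End-effector z-axis (col 2 of R) = (0.7500,-0.5000,-0.4330)
R[0][2] = 0.7500

0.750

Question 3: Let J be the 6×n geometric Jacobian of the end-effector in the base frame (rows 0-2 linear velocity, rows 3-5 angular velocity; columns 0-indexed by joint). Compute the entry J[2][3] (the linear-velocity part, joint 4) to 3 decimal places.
axis z_3 = (0.5000,-0.0000,0.8660); lever o_n−o_3 = (-1.1651,-4.3301,2.9821)
cross product → J_v[:, 3] = (3.7500,-2.5000,-2.1651)
J_ω[:, 3] = z_3
entry J[2][3] = -2.1651

-2.165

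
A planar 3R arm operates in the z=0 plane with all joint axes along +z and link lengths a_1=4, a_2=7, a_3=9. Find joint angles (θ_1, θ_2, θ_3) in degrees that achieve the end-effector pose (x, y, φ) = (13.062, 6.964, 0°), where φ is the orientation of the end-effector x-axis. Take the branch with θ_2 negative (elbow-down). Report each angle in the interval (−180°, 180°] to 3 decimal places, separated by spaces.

120.003 -90.003 -30.000

wrist centre = target − a_3·(cos φ, sin φ) = (4.0620, 6.9640)
cos θ_2 = (64.9971−4²−7²)/(2·4·7) = -0.0001; θ_2 = -90.0029° (elbow-down)
β = atan2(6.9640,4.0620) = 59.7456°; ψ = atan2(-7.0000,3.9996) = -60.2573°
θ_1 = β − ψ = 120.0029°
θ_3 = φ − θ_1 − θ_2 = -30.0000° (wrapped to (-180°,180°])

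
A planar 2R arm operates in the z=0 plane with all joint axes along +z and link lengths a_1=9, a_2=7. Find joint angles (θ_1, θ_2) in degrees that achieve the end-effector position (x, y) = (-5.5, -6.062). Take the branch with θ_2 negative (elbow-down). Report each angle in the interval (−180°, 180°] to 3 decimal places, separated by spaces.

-84.433 -120.001

cos θ_2 = (66.9978−9²−7²)/(2·9·7) = -0.5000; θ_2 = -120.0011° (elbow-down)
β = atan2(-6.0620,-5.5000) = -132.2172°; ψ = atan2(-6.0621,5.4999) = -47.7839°
θ_1 = β − ψ = -84.4332°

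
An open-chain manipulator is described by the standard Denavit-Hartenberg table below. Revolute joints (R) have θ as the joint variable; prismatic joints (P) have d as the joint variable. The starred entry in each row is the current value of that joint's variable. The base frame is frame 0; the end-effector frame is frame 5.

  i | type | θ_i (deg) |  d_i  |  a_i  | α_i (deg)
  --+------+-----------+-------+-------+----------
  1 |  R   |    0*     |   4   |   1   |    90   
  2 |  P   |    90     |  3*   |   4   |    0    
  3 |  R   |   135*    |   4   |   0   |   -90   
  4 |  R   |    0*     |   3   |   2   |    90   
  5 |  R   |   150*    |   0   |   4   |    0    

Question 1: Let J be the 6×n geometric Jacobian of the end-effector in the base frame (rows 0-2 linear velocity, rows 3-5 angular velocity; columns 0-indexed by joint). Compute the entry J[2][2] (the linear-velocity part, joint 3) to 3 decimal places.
axis z_2 = (0.0000,-1.0000,0.0000); lever o_n−o_2 = (4.5708,-4.0000,-2.5003)
cross product → J_v[:, 2] = (2.5003,0.0000,4.5708)
J_ω[:, 2] = z_2
entry J[2][2] = 4.5708

4.571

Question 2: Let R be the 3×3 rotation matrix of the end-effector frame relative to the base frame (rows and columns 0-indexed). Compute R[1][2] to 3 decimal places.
End-effector z-axis (col 2 of R) = (0.0000,-1.0000,0.0000)
R[1][2] = -1.0000

-1.000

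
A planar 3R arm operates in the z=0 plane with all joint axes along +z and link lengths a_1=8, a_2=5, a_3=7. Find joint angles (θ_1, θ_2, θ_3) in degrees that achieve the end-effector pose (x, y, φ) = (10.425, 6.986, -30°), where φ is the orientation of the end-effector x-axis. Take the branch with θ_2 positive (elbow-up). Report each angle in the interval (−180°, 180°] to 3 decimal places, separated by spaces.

wrist centre = target − a_3·(cos φ, sin φ) = (4.3628, 10.4860)
cos θ_2 = (128.9904−8²−5²)/(2·8·5) = 0.4999; θ_2 = 60.0079° (elbow-up)
β = atan2(10.4860,4.3628) = 67.4097°; ψ = atan2(4.3305,10.4994) = 22.4137°
θ_1 = β − ψ = 44.9960°
θ_3 = φ − θ_1 − θ_2 = -135.0039° (wrapped to (-180°,180°])

44.996 60.008 -135.004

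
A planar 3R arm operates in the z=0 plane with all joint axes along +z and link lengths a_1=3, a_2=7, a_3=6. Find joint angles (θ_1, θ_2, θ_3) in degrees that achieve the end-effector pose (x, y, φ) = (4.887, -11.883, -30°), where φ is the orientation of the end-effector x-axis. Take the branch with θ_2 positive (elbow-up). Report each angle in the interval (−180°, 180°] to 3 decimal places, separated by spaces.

-134.993 59.995 44.998

wrist centre = target − a_3·(cos φ, sin φ) = (-0.3092, -8.8830)
cos θ_2 = (79.0033−3²−7²)/(2·3·7) = 0.5001; θ_2 = 59.9949° (elbow-up)
β = atan2(-8.8830,-0.3092) = -91.9932°; ψ = atan2(6.0619,6.5005) = 43.0000°
θ_1 = β − ψ = -134.9933°
θ_3 = φ − θ_1 − θ_2 = 44.9984° (wrapped to (-180°,180°])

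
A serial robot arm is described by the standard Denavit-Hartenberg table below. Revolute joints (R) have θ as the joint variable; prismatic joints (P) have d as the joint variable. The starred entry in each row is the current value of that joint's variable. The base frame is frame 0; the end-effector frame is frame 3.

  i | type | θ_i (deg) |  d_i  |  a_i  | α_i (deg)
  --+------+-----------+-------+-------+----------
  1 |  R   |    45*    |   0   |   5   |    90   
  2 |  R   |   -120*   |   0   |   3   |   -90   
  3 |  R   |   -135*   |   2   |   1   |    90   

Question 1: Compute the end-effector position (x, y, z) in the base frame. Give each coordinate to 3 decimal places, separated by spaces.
after link 1: o_1 = (3.5355, 3.5355, 0.0000)
after link 2: o_2 = (2.4749, 2.4749, -2.5981)
after link 3: o_3 = (4.4496, 3.4496, -2.9857)

4.450 3.450 -2.986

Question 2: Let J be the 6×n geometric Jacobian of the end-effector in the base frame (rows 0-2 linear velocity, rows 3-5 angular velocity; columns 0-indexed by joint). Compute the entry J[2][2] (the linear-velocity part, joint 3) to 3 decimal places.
axis z_2 = (0.6124,0.6124,-0.5000); lever o_n−o_2 = (1.9747,0.9747,-0.3876)
cross product → J_v[:, 2] = (0.2500,-0.7500,-0.6124)
J_ω[:, 2] = z_2
entry J[2][2] = -0.6124

-0.612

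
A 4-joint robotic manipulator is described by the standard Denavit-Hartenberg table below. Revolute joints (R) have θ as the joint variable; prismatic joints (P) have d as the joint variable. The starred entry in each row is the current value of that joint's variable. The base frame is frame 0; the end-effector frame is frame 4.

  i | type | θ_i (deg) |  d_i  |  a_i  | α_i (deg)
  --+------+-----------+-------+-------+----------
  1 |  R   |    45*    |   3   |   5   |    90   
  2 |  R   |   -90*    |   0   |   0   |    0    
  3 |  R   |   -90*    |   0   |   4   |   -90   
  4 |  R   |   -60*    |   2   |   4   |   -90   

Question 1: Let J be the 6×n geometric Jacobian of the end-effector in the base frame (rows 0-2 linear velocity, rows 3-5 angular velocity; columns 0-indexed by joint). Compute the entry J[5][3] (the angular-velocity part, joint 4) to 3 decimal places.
-1.000

axis z_3 = (0.0000,-0.0000,-1.0000); lever o_n−o_3 = (1.0353,-3.8637,-2.0000)
cross product → J_v[:, 3] = (-3.8637,-1.0353,-0.0000)
J_ω[:, 3] = z_3
entry J[5][3] = -1.0000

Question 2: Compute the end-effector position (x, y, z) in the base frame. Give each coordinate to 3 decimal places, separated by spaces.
after link 1: o_1 = (3.5355, 3.5355, 3.0000)
after link 2: o_2 = (3.5355, 3.5355, 3.0000)
after link 3: o_3 = (0.7071, 0.7071, 3.0000)
after link 4: o_4 = (1.7424, -3.1566, 1.0000)

1.742 -3.157 1.000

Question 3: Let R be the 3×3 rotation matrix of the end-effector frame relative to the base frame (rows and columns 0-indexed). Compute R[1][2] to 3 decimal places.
End-effector z-axis (col 2 of R) = (-0.9659,-0.2588,-0.0000)
R[1][2] = -0.2588

-0.259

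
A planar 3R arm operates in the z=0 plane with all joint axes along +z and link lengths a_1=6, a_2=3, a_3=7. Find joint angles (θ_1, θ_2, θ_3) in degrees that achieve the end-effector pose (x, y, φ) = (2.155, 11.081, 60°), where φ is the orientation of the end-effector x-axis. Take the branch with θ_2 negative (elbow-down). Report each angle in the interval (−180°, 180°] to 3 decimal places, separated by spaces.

wrist centre = target − a_3·(cos φ, sin φ) = (-1.3450, 5.0188)
cos θ_2 = (26.9976−6²−3²)/(2·6·3) = -0.5001; θ_2 = -120.0044° (elbow-down)
β = atan2(5.0188,-1.3450) = 105.0022°; ψ = atan2(-2.5980,4.4998) = -30.0000°
θ_1 = β − ψ = 135.0022°
θ_3 = φ − θ_1 − θ_2 = 45.0022° (wrapped to (-180°,180°])

135.002 -120.004 45.002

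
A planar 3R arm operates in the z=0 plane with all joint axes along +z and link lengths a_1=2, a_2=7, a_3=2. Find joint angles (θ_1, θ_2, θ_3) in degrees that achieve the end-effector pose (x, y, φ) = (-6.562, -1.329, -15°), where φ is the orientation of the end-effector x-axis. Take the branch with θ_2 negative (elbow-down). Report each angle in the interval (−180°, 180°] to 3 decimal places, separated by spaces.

wrist centre = target − a_3·(cos φ, sin φ) = (-8.4939, -0.8114)
cos θ_2 = (72.8038−2²−7²)/(2·2·7) = 0.7073; θ_2 = -44.9860° (elbow-down)
β = atan2(-0.8114,-8.4939) = -174.5435°; ψ = atan2(-4.9485,6.9510) = -35.4479°
θ_1 = β − ψ = -139.0956°
θ_3 = φ − θ_1 − θ_2 = 169.0816° (wrapped to (-180°,180°])

-139.096 -44.986 169.082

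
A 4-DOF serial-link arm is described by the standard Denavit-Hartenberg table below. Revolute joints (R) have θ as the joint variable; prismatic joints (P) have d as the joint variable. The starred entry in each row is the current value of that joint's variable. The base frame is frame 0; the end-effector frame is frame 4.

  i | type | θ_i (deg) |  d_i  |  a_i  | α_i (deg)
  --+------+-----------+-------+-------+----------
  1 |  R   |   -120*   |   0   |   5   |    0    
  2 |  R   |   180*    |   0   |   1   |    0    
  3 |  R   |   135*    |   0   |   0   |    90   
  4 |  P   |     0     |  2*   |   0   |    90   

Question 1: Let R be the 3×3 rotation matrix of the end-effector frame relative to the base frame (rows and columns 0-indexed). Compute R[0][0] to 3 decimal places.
End-effector x-axis (col 0 of R) = (-0.9659,-0.2588,0.0000)
R[0][0] = -0.9659

-0.966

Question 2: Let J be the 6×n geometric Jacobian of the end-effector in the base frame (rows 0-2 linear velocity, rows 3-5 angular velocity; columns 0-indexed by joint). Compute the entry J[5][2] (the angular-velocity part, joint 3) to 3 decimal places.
1.000

axis z_2 = (0.0000,0.0000,1.0000); lever o_n−o_2 = (-0.5176,1.9319,0.0000)
cross product → J_v[:, 2] = (-1.9319,-0.5176,0.0000)
J_ω[:, 2] = z_2
entry J[5][2] = 1.0000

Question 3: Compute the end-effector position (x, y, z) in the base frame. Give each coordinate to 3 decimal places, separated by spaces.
after link 1: o_1 = (-2.5000, -4.3301, 0.0000)
after link 2: o_2 = (-2.0000, -3.4641, 0.0000)
after link 3: o_3 = (-2.0000, -3.4641, 0.0000)
after link 4: o_4 = (-2.5176, -1.5322, 0.0000)

-2.518 -1.532 0.000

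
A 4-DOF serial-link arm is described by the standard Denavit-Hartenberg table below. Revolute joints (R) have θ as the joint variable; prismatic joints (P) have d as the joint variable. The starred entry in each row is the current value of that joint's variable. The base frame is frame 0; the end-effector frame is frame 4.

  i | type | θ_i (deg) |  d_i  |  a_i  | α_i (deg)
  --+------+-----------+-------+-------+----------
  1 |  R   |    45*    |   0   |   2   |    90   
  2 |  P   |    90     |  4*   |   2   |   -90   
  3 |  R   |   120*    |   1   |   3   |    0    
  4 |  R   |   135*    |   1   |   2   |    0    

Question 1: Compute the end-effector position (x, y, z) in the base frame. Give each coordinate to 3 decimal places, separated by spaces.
2.357 -2.357 -0.018

after link 1: o_1 = (1.4142, 1.4142, 0.0000)
after link 2: o_2 = (4.2426, -1.4142, 2.0000)
after link 3: o_3 = (1.6984, -0.2842, 0.5000)
after link 4: o_4 = (2.3573, -2.3573, -0.0176)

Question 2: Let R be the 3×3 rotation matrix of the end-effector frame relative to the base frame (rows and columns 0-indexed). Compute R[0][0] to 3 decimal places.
0.683

End-effector x-axis (col 0 of R) = (0.6830,-0.6830,-0.2588)
R[0][0] = 0.6830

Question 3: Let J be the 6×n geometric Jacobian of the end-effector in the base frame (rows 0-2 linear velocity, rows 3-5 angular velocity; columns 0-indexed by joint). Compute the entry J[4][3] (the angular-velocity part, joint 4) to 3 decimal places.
axis z_3 = (-0.7071,-0.7071,0.0000); lever o_n−o_3 = (0.6589,-2.0731,-0.5176)
cross product → J_v[:, 3] = (0.3660,-0.3660,1.9319)
J_ω[:, 3] = z_3
entry J[4][3] = -0.7071

-0.707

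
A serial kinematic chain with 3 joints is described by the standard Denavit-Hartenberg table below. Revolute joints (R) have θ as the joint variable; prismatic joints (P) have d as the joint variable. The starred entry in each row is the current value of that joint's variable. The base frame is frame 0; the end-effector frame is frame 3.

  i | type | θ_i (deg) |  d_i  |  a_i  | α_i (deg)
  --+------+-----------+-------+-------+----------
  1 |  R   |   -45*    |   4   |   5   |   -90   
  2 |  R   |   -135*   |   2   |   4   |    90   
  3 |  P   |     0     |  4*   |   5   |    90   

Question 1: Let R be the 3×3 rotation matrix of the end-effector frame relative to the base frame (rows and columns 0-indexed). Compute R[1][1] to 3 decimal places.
End-effector y-axis (col 1 of R) = (-0.5000,0.5000,-0.7071)
R[1][1] = 0.5000

0.500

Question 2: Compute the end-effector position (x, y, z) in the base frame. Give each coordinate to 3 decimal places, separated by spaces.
after link 1: o_1 = (3.5355, -3.5355, 4.0000)
after link 2: o_2 = (2.9497, -0.1213, 6.8284)
after link 3: o_3 = (-1.5503, 4.3787, 7.5355)

-1.550 4.379 7.536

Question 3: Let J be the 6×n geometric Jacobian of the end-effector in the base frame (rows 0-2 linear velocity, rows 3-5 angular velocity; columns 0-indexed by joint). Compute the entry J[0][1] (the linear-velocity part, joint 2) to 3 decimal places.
axis z_1 = (0.7071,0.7071,0.0000); lever o_n−o_1 = (-5.0858,7.9142,3.5355)
cross product → J_v[:, 1] = (2.5000,-2.5000,9.1924)
J_ω[:, 1] = z_1
entry J[0][1] = 2.5000

2.500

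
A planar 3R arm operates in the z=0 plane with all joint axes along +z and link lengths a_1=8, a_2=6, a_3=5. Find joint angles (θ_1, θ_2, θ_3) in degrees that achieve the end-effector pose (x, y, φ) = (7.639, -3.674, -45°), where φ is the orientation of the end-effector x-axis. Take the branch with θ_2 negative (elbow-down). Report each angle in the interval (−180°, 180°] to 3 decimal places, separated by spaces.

45.001 -150.005 60.003

wrist centre = target − a_3·(cos φ, sin φ) = (4.1035, -0.1385)
cos θ_2 = (16.8576−8²−6²)/(2·8·6) = -0.8661; θ_2 = -150.0047° (elbow-down)
β = atan2(-0.1385,4.1035) = -1.9326°; ψ = atan2(-2.9996,2.8036) = -46.9341°
θ_1 = β − ψ = 45.0015°
θ_3 = φ − θ_1 − θ_2 = 60.0032° (wrapped to (-180°,180°])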